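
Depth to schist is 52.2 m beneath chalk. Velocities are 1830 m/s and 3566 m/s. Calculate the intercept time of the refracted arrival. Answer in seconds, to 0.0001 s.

θ_c = arcsin(V₁/V₂) = arcsin(1830/3566) = 30.88°; cos θ_c = 0.8583.
tᵢ = 2h·cos θ_c / V₁ = 2·52.2·0.8583 / 1830 = 0.04896 s.

0.0490 s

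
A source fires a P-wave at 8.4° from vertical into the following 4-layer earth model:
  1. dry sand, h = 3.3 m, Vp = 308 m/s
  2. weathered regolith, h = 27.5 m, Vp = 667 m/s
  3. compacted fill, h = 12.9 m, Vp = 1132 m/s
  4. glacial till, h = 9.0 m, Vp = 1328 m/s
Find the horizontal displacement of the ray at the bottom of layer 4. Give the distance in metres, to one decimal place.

25.2 m

Ray parameter p = sin 8.4° / 308 m/s = 4.7430e-04 s/m.
Layer 1: θ = 8.40°; offset = 3.3·tan 8.40° = 0.487 m.
Layer 2: sin θ = p·667 = 0.3164 → θ = 18.44°; offset = 27.5·tan 18.44° = 9.171 m.
Layer 3: sin θ = p·1132 = 0.5369 → θ = 32.47°; offset = 12.9·tan 32.47° = 8.210 m.
Layer 4: sin θ = p·1328 = 0.6299 → θ = 39.04°; offset = 9.0·tan 39.04° = 7.298 m.
Total horizontal offset = 25.166 m.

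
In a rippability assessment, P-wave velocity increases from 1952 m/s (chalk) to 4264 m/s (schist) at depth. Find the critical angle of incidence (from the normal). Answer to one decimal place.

27.2°

At critical incidence the refracted ray runs along the interface (θ₂ = 90°), so sin θ_c = V₁/V₂.
θ_c = arcsin(1952/4264) = arcsin 0.4578 = 27.24°.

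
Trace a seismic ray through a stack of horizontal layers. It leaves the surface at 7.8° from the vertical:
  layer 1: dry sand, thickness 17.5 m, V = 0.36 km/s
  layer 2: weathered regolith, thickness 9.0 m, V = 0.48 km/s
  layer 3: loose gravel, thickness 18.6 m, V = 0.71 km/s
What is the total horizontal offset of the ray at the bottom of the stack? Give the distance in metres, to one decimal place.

Apply Snell's law at each interface; in layer i the horizontal offset is hᵢ·tan θᵢ.
Layer 1: θ = 7.80°; offset = 17.5·tan 7.80° = 2.397 m.
Layer 2: sin θ = 0.48·sin 7.8°/0.36 = 0.1810, θ = 10.43°; offset = 9.0·tan 10.43° = 1.656 m.
Layer 3: sin θ = 0.71·sin 7.8°/0.36 = 0.2677, θ = 15.53°; offset = 18.6·tan 15.53° = 5.167 m.
Total horizontal offset = 9.220 m.

9.2 m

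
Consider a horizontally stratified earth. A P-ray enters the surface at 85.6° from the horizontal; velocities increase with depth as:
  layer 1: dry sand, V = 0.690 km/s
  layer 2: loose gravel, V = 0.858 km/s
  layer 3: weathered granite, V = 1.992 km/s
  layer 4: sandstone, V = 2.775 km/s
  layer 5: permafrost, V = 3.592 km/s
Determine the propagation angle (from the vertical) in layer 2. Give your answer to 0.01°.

5.47°

From the normal: θ₁ = 90° − 85.6° = 4.4°.
Ray parameter p = sin 4.4° / 0.690 = 1.1119e-01 s/km.
sin θ_2 = p·V_2 = 1.1119e-01 × 0.858 = 0.0954.
θ_2 = 5.47° from the vertical.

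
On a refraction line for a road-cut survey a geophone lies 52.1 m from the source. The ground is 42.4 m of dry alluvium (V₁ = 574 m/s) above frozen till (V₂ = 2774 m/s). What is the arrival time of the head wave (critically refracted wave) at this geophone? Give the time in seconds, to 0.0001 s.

θ_c = arcsin(V₁/V₂) = arcsin(574/2774) = 11.94°, cos θ_c = 0.9784.
Intercept time tᵢ = 2h cos θ_c / V₁ = 2·42.4·0.9784/574 = 0.14454 s.
t = x/V₂ + tᵢ = 52.1/2774 + 0.14454 = 0.16332 s.

0.1633 s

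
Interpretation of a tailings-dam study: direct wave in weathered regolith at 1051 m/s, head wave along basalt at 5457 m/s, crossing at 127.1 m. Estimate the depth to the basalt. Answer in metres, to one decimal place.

52.3 m

h = (x_cross/2)·√((V₂−V₁)/(V₂+V₁)).
(V₂−V₁)/(V₂+V₁) = (5457−1051)/(5457+1051) = 0.6770; √ = 0.8228.
h = (127.1/2)·0.8228 = 52.29 m.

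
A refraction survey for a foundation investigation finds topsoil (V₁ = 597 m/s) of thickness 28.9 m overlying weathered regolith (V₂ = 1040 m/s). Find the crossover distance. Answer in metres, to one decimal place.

111.1 m

θ_c = arcsin(597/1040) = 35.03°, so cos θ_c = 0.8188 and tᵢ = 2h cos θ_c/V₁ = 0.0793 s.
At crossover x/V₁ = x/V₂ + tᵢ ⇒ x = tᵢ/(1/V₁ − 1/V₂) = 0.07928/(1.6750e-03 − 9.6154e-04) = 111.11 m.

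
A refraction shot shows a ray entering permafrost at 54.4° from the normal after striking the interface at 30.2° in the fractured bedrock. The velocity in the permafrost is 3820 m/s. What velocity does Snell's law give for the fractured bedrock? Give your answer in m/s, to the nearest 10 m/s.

2360 m/s

Snell's law: sin 30.2°/V₁ = sin 54.4°/V₂.
V₁ = V₂·sin 30.2°/sin 54.4° = 3820 × 0.6186 = 2363.22 m/s.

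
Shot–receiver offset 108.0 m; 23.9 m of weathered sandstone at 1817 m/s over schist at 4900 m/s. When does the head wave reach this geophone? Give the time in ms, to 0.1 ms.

t = x/V₂ + 2h·√(V₂²−V₁²)/(V₁V₂).
√(V₂²−V₁²) = √(4900²−1817²) = 4550.7 m/s; delay term = 2·23.9·4550.7/(1817·4900) = 0.02443 s.
t = 108.0/4900 + 0.02443 = 0.04647 s.

46.5 ms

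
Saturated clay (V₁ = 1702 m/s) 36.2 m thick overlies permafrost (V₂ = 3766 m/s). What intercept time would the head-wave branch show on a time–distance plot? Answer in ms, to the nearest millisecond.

38 ms

θ_c = arcsin(V₁/V₂) = arcsin(1702/3766) = 26.87°; cos θ_c = 0.8920.
tᵢ = 2h·cos θ_c / V₁ = 2·36.2·0.8920 / 1702 = 0.03795 s.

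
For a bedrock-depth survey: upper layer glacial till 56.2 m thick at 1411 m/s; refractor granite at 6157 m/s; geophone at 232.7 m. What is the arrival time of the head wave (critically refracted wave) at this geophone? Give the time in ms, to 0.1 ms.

θ_c = arcsin(V₁/V₂) = arcsin(1411/6157) = 13.25°, cos θ_c = 0.9734.
Intercept time tᵢ = 2h cos θ_c / V₁ = 2·56.2·0.9734/1411 = 0.07754 s.
t = x/V₂ + tᵢ = 232.7/6157 + 0.07754 = 0.11533 s.

115.3 ms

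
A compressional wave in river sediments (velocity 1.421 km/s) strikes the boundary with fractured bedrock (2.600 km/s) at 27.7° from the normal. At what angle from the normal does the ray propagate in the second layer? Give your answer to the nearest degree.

sin θ₁/V₁ = sin θ₂/V₂ ⇒ sin θ₂ = 2.600·sin 27.7°/1.421 = 2.600·0.4648/1.421 = 0.8505.
θ₂ = arcsin 0.8505 = 58.27° from the normal.

58°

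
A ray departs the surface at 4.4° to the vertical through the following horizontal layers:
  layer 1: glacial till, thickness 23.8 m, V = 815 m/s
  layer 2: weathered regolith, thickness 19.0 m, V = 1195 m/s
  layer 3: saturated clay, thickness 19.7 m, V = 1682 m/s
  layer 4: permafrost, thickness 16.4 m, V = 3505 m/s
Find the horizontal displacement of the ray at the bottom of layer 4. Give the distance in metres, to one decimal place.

Ray parameter p = sin 4.4° / 815 m/s = 9.4134e-05 s/m.
Layer 1: θ = 4.40°; offset = 23.8·tan 4.40° = 1.831 m.
Layer 2: sin θ = p·1195 = 0.1125 → θ = 6.46°; offset = 19.0·tan 6.46° = 2.151 m.
Layer 3: sin θ = p·1682 = 0.1583 → θ = 9.11°; offset = 19.7·tan 9.11° = 3.159 m.
Layer 4: sin θ = p·3505 = 0.3299 → θ = 19.27°; offset = 16.4·tan 19.27° = 5.732 m.
Total horizontal offset = 12.873 m.

12.9 m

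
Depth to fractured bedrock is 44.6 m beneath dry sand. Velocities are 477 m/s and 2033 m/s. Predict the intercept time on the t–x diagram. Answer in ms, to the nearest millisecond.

182 ms

tᵢ = 2h·√(V₂²−V₁²)/(V₁V₂).
√(V₂²−V₁²) = √(2033²−477²) = 1976.2 m/s.
tᵢ = 2·44.6·1976.2/(477·2033) = 0.18178 s.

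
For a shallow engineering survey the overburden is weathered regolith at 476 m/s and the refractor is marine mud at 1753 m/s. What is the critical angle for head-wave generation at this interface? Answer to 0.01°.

Critical incidence: sin θ_c = V₁/V₂ = 476/1753 = 0.2715.
θ_c = arcsin 0.2715 = 15.76°.

15.76°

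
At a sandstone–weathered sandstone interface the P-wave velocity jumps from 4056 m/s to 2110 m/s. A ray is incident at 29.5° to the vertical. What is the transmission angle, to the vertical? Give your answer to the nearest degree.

15°

Snell's law: sin θ₂ = (V₂/V₁)·sin θ₁ = (2110/4056)·sin 29.5° = 0.2562.
θ₂ = sin⁻¹(0.2562) = 14.84° (from vertical).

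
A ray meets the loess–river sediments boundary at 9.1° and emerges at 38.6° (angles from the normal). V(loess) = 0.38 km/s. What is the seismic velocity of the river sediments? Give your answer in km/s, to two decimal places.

1.50 km/s

Snell's law: sin 9.1°/V₁ = sin 38.6°/V₂.
V₂ = V₁·sin 38.6°/sin 9.1° = 0.38 × 3.9447 = 1.50 km/s.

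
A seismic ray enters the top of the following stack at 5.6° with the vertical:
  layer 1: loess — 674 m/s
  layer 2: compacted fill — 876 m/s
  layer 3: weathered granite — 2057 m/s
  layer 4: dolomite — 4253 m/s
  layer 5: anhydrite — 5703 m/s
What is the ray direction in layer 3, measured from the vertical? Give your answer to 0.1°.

17.3°

Ray parameter p = sin 5.6° / 674 = 1.4478e-04 s/m.
sin θ_3 = p·V_3 = 1.4478e-04 × 2057 = 0.2978.
θ_3 = 17.33° from the vertical.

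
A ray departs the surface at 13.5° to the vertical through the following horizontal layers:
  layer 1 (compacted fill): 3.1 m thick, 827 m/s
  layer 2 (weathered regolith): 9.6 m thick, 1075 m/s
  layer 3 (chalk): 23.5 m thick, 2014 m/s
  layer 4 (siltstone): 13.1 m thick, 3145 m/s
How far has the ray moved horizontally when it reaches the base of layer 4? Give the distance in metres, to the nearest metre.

p = sin θ₁/V₁ = sin 13.5°/827 = 2.8228e-04 s/m is conserved through the stack.
Layer 1: θ = 13.50°; offset = 3.1·tan 13.50° = 0.744 m.
Layer 2: sin θ = p·1075 = 0.3035 → θ = 17.66°; offset = 9.6·tan 17.66° = 3.057 m.
Layer 3: sin θ = p·2014 = 0.5685 → θ = 34.65°; offset = 23.5·tan 34.65° = 16.240 m.
Layer 4: sin θ = p·3145 = 0.8878 → θ = 62.59°; offset = 13.1·tan 62.59° = 25.266 m.
Summing the layer offsets gives 45.308 m.

45 m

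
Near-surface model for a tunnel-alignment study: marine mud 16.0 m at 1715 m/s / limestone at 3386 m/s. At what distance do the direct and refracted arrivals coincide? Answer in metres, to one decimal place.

55.9 m

x_cross = 2h·√((V₂+V₁)/(V₂−V₁)).
(V₂+V₁)/(V₂−V₁) = (3386+1715)/(3386−1715) = 3.0527; √ = 1.7472.
x_cross = 2·16.0·1.7472 = 55.91 m.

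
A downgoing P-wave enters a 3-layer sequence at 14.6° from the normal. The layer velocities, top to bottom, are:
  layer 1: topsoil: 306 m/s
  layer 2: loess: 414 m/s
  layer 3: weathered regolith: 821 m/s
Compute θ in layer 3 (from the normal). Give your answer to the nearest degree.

Ray parameter p = sin 14.6° / 306 = 8.2376e-04 s/m.
sin θ_3 = p·V_3 = 8.2376e-04 × 821 = 0.6763.
θ_3 = 42.56° from the vertical.

43°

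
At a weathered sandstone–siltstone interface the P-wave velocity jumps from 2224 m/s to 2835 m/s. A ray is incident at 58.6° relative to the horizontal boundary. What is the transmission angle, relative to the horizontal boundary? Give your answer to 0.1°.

48.4°

Convert to the normal: θ₁ = 90° − 58.6° = 31.4°.
sin θ₁/V₁ = sin θ₂/V₂ ⇒ sin θ₂ = 2835·sin 31.4°/2224 = 2835·0.5210/2224 = 0.6641.
θ₂ = sin⁻¹(0.6641) = 41.62° (from vertical).
From the interface: 90° − 41.62° = 48.38°.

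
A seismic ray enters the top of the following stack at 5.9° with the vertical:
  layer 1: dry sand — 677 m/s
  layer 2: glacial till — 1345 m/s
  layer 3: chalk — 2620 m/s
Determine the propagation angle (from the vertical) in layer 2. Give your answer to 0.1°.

Ray parameter p = sin 5.9° / 677 = 1.5184e-04 s/m.
sin θ_2 = p·V_2 = 1.5184e-04 × 1345 = 0.2042.
θ_2 = arcsin 0.2042 = 11.78°.

11.8°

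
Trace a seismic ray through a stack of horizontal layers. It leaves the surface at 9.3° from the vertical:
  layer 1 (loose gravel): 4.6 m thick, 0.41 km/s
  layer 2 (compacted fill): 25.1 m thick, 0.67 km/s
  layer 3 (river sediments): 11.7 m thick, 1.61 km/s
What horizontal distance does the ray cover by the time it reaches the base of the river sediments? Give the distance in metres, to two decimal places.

17.23 m

Ray parameter p = sin 9.3° / 0.41 km/s = 3.9416e-01 s/km.
Layer 1: θ = 9.30°; offset = 4.6·tan 9.30° = 0.7533 m.
Layer 2: sin θ = p·0.67 = 0.2641 → θ = 15.31°; offset = 25.1·tan 15.31° = 6.8725 m.
Layer 3: sin θ = p·1.61 = 0.6346 → θ = 39.39°; offset = 11.7·tan 39.39° = 9.6069 m.
Total horizontal offset = 17.2327 m.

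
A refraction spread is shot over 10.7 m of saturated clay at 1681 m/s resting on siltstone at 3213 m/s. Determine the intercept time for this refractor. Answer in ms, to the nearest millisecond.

θ_c = arcsin(V₁/V₂) = arcsin(1681/3213) = 31.55°; cos θ_c = 0.8522.
tᵢ = 2h·cos θ_c / V₁ = 2·10.7·0.8522 / 1681 = 0.01085 s.

11 ms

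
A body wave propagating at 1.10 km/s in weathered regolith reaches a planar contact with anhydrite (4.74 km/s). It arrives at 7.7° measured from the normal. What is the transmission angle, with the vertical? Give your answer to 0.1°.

35.3°

Snell's law: sin θ₂ = (V₂/V₁)·sin θ₁ = (4.74/1.10)·sin 7.7° = 0.5774.
θ₂ = sin⁻¹(0.5774) = 35.26° (from vertical).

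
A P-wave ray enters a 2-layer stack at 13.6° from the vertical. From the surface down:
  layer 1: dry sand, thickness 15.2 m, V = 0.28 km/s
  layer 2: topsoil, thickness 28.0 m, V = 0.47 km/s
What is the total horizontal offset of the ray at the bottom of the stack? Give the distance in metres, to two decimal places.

15.71 m

Ray parameter p = sin 13.6° / 0.28 km/s = 8.3979e-01 s/km.
Layer 1: θ = 13.60°; offset = 15.2·tan 13.60° = 3.6773 m.
Layer 2: sin θ = p·0.47 = 0.3947 → θ = 23.25°; offset = 28.0·tan 23.25° = 12.0283 m.
Summing the layer offsets gives 15.7055 m.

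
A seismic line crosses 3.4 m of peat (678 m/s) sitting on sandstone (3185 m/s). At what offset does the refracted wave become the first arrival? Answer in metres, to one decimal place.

θ_c = arcsin(678/3185) = 12.29°, so cos θ_c = 0.9771 and tᵢ = 2h cos θ_c/V₁ = 0.0098 s.
At crossover x/V₁ = x/V₂ + tᵢ ⇒ x = tᵢ/(1/V₁ − 1/V₂) = 0.00980/(1.4749e-03 − 3.1397e-04) = 8.44 m.

8.4 m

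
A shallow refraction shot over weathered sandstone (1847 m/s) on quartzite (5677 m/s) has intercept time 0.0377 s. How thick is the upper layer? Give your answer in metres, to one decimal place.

h = tᵢ·V₁·V₂ / (2·√(V₂²−V₁²)).
√(V₂²−V₁²) = √(5677² − 1847²) = 5368.1 m/s.
h = 0.0377 s × 1847 × 5677 / (2 × 5368.1) = 36.82 m.

36.8 m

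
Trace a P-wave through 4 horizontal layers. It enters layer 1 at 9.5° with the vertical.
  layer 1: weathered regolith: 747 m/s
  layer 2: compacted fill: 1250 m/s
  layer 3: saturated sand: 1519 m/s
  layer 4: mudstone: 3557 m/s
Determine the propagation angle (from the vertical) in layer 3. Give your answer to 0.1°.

19.6°

Snell's law across each interface conserves sin θ / V, so sin θ_3 = V_3·sin θ₁/V₁.
sin θ_3 = 1519 × sin 9.5° / 747 = 0.3356.
θ_3 = 19.61° from the vertical.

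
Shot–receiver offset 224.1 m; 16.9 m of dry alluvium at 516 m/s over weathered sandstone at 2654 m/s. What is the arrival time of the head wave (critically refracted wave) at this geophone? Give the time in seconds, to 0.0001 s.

t = x/V₂ + 2h·√(V₂²−V₁²)/(V₁V₂).
√(V₂²−V₁²) = √(2654²−516²) = 2603.4 m/s; delay term = 2·16.9·2603.4/(516·2654) = 0.06425 s.
t = 224.1/2654 + 0.06425 = 0.14869 s.

0.1487 s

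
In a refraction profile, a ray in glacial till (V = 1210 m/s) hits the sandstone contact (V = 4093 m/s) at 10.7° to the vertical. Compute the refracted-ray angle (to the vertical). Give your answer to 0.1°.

Snell's law: sin θ₂ = (V₂/V₁)·sin θ₁ = (4093/1210)·sin 10.7° = 0.6280.
θ₂ = arcsin 0.6280 = 38.91° from the normal.

38.9°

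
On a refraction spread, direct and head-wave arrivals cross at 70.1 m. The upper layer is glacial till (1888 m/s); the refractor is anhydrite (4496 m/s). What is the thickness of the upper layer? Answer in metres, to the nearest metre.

22 m

h = (x_cross/2)·√((V₂−V₁)/(V₂+V₁)).
(V₂−V₁)/(V₂+V₁) = (4496−1888)/(4496+1888) = 0.4085; √ = 0.6392.
h = (70.1/2)·0.6392 = 22.40 m.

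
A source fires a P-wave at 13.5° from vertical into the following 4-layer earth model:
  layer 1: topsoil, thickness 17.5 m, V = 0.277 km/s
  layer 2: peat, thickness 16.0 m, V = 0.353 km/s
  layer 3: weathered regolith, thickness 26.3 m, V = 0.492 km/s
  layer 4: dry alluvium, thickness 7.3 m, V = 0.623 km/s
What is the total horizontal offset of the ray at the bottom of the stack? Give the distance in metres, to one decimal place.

Apply Snell's law at each interface; in layer i the horizontal offset is hᵢ·tan θᵢ.
Layer 1: θ = 13.50°; offset = 17.5·tan 13.50° = 4.201 m.
Layer 2: sin θ = 0.353·sin 13.5°/0.277 = 0.2975, θ = 17.31°; offset = 16.0·tan 17.31° = 4.986 m.
Layer 3: sin θ = 0.492·sin 13.5°/0.277 = 0.4146, θ = 24.50°; offset = 26.3·tan 24.50° = 11.984 m.
Layer 4: sin θ = 0.623·sin 13.5°/0.277 = 0.5250, θ = 31.67°; offset = 7.3·tan 31.67° = 4.503 m.
Σ offsets = 25.674 m.

25.7 m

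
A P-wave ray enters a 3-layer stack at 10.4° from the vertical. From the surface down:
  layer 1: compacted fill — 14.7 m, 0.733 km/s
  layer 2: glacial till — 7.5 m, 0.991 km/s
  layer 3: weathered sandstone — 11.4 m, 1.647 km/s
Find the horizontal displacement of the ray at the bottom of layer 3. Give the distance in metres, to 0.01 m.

Ray parameter p = sin 10.4° / 0.733 km/s = 2.4627e-01 s/km.
Layer 1: θ = 10.40°; offset = 14.7·tan 10.40° = 2.6980 m.
Layer 2: sin θ = p·0.991 = 0.2441 → θ = 14.13°; offset = 7.5·tan 14.13° = 1.8875 m.
Layer 3: sin θ = p·1.647 = 0.4056 → θ = 23.93°; offset = 11.4·tan 23.93° = 5.0588 m.
Total horizontal offset = 9.6443 m.

9.64 m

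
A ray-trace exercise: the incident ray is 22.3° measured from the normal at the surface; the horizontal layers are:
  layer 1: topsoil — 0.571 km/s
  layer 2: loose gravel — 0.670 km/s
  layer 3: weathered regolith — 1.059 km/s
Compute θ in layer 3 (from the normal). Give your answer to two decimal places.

Ray parameter p = sin 22.3° / 0.571 = 6.6455e-01 s/km.
sin θ_3 = p·V_3 = 6.6455e-01 × 1.059 = 0.7038.
θ_3 = arcsin 0.7038 = 44.73°.

44.73°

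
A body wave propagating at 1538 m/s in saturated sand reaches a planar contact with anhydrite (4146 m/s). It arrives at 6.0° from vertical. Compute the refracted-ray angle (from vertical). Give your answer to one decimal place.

Snell's law: sin θ₂ = (V₂/V₁)·sin θ₁ = (4146/1538)·sin 6.0° = 0.2818.
θ₂ = sin⁻¹(0.2818) = 16.37° (from vertical).

16.4°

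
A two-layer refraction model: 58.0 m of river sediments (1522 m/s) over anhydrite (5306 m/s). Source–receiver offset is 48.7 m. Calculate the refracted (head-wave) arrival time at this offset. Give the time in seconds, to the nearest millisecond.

0.082 s

t = x/V₂ + 2h·√(V₂²−V₁²)/(V₁V₂).
√(V₂²−V₁²) = √(5306²−1522²) = 5083.0 m/s; delay term = 2·58.0·5083.0/(1522·5306) = 0.07301 s.
t = 48.7/5306 + 0.07301 = 0.08219 s.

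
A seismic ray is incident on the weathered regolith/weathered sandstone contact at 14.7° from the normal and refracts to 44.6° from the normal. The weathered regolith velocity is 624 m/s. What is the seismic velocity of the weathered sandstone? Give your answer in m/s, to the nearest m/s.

1727 m/s

Snell's law: sin 14.7°/V₁ = sin 44.6°/V₂.
V₂ = V₁·sin 44.6°/sin 14.7° = 624 × 2.7670 = 1726.62 m/s.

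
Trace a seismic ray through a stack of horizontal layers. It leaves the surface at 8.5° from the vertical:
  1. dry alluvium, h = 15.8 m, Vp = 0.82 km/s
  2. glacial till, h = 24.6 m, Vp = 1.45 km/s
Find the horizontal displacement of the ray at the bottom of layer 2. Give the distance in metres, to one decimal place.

Apply Snell's law at each interface; in layer i the horizontal offset is hᵢ·tan θᵢ.
Layer 1: θ = 8.50°; offset = 15.8·tan 8.50° = 2.361 m.
Layer 2: sin θ = 1.45·sin 8.5°/0.82 = 0.2614, θ = 15.15°; offset = 24.6·tan 15.15° = 6.661 m.
Summing the layer offsets gives 9.023 m.

9.0 m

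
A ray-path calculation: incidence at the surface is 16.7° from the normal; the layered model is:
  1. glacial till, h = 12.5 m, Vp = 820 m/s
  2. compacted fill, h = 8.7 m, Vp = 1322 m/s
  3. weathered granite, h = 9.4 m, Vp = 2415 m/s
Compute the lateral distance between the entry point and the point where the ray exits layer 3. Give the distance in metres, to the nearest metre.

23 m

Apply Snell's law at each interface; in layer i the horizontal offset is hᵢ·tan θᵢ.
Layer 1: θ = 16.70°; offset = 12.5·tan 16.70° = 3.750 m.
Layer 2: sin θ = 1322·sin 16.7°/820 = 0.4633, θ = 27.60°; offset = 8.7·tan 27.60° = 4.548 m.
Layer 3: sin θ = 2415·sin 16.7°/820 = 0.8463, θ = 57.81°; offset = 9.4·tan 57.81° = 14.934 m.
Summing the layer offsets gives 23.233 m.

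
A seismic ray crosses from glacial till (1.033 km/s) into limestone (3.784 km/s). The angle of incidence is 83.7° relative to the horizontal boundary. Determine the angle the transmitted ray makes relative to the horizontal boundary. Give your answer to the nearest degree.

Convert to the normal: θ₁ = 90° − 83.7° = 6.3°.
Snell's law: sin θ₂ = (V₂/V₁)·sin θ₁ = (3.784/1.033)·sin 6.3° = 0.4020.
θ₂ = sin⁻¹(0.4020) = 23.70° (from vertical).
From the interface: 90° − 23.70° = 66.30°.

66°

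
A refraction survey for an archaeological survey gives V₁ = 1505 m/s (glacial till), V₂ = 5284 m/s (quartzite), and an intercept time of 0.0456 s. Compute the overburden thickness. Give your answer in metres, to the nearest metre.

h = tᵢ·V₁·V₂ / (2·√(V₂²−V₁²)).
√(V₂²−V₁²) = √(5284² − 1505²) = 5065.1 m/s.
h = 0.0456 s × 1505 × 5284 / (2 × 5065.1) = 35.80 m.

36 m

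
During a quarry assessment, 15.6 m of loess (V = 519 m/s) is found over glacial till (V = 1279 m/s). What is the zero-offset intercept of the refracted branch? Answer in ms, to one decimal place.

54.9 ms

tᵢ = 2h·√(V₂²−V₁²)/(V₁V₂).
√(V₂²−V₁²) = √(1279²−519²) = 1169.0 m/s.
tᵢ = 2·15.6·1169.0/(519·1279) = 0.05494 s.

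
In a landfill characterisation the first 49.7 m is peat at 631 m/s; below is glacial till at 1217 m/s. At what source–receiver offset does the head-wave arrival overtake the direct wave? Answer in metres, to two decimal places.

x_cross = 2h·√((V₂+V₁)/(V₂−V₁)).
(V₂+V₁)/(V₂−V₁) = (1217+631)/(1217−631) = 3.1536; √ = 1.7758.
x_cross = 2·49.7·1.7758 = 176.52 m.

176.52 m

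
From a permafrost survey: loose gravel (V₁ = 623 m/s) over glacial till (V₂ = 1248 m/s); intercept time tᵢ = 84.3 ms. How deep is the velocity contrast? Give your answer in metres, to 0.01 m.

θ_c = arcsin(623/1248) = 29.95°; cos θ_c = 0.8665.
tᵢ = 2h cos θ_c/V₁ ⇒ h = tᵢ·V₁/(2 cos θ_c) = 0.0843·623/(2·0.8665) = 30.31 m.

30.31 m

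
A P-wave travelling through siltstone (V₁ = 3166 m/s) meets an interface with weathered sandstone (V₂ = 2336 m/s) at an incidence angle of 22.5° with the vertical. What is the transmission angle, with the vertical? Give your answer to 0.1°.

16.4°

sin θ₁/V₁ = sin θ₂/V₂ ⇒ sin θ₂ = 2336·sin 22.5°/3166 = 2336·0.3827/3166 = 0.2824.
θ₂ = sin⁻¹(0.2824) = 16.40° (from vertical).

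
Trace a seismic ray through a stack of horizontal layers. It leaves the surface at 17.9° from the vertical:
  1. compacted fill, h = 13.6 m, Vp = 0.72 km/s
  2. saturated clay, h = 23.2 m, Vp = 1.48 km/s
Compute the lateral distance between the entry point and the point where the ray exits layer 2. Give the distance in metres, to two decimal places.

Apply Snell's law at each interface; in layer i the horizontal offset is hᵢ·tan θᵢ.
Layer 1: θ = 17.90°; offset = 13.6·tan 17.90° = 4.3927 m.
Layer 2: sin θ = 1.48·sin 17.9°/0.72 = 0.6318, θ = 39.18°; offset = 23.2·tan 39.18° = 18.9095 m.
Total horizontal offset = 23.3021 m.

23.30 m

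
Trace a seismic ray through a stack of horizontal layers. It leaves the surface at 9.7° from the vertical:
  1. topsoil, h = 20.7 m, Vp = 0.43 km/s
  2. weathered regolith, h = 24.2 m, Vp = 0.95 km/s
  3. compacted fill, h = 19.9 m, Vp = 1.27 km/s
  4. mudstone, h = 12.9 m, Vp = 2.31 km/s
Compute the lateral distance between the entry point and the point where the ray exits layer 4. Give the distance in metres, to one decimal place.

52.1 m

p = sin θ₁/V₁ = sin 9.7°/0.43 = 3.9184e-01 s/km is conserved through the stack.
Layer 1: θ = 9.70°; offset = 20.7·tan 9.70° = 3.538 m.
Layer 2: sin θ = p·0.95 = 0.3722 → θ = 21.85°; offset = 24.2·tan 21.85° = 9.706 m.
Layer 3: sin θ = p·1.27 = 0.4976 → θ = 29.84°; offset = 19.9·tan 29.84° = 11.417 m.
Layer 4: sin θ = p·2.31 = 0.9051 → θ = 64.84°; offset = 12.9·tan 64.84° = 27.466 m.
Summing the layer offsets gives 52.127 m.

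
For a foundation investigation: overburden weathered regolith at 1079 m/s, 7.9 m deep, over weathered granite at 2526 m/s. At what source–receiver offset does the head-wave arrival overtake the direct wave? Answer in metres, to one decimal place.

24.9 m

x_cross = 2h·√((V₂+V₁)/(V₂−V₁)).
(V₂+V₁)/(V₂−V₁) = (2526+1079)/(2526−1079) = 2.4914; √ = 1.5784.
x_cross = 2·7.9·1.5784 = 24.94 m.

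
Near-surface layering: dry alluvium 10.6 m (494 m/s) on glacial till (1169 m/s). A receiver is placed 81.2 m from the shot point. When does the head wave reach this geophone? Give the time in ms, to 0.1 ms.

108.4 ms

t = x/V₂ + 2h·√(V₂²−V₁²)/(V₁V₂).
√(V₂²−V₁²) = √(1169²−494²) = 1059.5 m/s; delay term = 2·10.6·1059.5/(494·1169) = 0.03889 s.
t = 81.2/1169 + 0.03889 = 0.10836 s.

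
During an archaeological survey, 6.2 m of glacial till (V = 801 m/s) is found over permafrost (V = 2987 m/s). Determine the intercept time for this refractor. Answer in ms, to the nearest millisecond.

tᵢ = 2h·√(V₂²−V₁²)/(V₁V₂).
√(V₂²−V₁²) = √(2987²−801²) = 2877.6 m/s.
tᵢ = 2·6.2·2877.6/(801·2987) = 0.01491 s.

15 ms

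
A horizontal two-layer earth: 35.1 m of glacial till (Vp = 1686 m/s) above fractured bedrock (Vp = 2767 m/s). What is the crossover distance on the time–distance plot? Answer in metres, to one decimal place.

θ_c = arcsin(1686/2767) = 37.54°, so cos θ_c = 0.7929 and tᵢ = 2h cos θ_c/V₁ = 0.0330 s.
At crossover x/V₁ = x/V₂ + tᵢ ⇒ x = tᵢ/(1/V₁ − 1/V₂) = 0.03301/(5.9312e-04 − 3.6140e-04) = 142.48 m.

142.5 m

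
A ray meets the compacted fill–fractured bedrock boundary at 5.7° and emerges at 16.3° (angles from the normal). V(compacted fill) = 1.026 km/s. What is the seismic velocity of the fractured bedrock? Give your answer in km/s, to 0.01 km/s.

2.90 km/s

Snell's law: sin 5.7°/V₁ = sin 16.3°/V₂.
V₂ = V₁·sin 16.3°/sin 5.7° = 1.026 × 2.8259 = 2.90 km/s.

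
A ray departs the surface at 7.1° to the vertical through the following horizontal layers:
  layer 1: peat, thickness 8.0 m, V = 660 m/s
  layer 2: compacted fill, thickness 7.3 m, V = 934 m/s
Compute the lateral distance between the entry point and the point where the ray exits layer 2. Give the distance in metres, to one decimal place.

Apply Snell's law at each interface; in layer i the horizontal offset is hᵢ·tan θᵢ.
Layer 1: θ = 7.10°; offset = 8.0·tan 7.10° = 0.996 m.
Layer 2: sin θ = 934·sin 7.1°/660 = 0.1749, θ = 10.07°; offset = 7.3·tan 10.07° = 1.297 m.
Total horizontal offset = 2.293 m.

2.3 m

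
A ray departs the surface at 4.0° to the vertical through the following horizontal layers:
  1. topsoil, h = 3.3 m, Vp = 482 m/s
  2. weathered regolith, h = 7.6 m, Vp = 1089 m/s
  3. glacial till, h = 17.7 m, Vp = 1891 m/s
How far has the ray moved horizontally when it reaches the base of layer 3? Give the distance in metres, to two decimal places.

6.48 m

p = sin θ₁/V₁ = sin 4.0°/482 = 1.4472e-04 s/m is conserved through the stack.
Layer 1: θ = 4.00°; offset = 3.3·tan 4.00° = 0.2308 m.
Layer 2: sin θ = p·1089 = 0.1576 → θ = 9.07°; offset = 7.6·tan 9.07° = 1.2129 m.
Layer 3: sin θ = p·1891 = 0.2737 → θ = 15.88°; offset = 17.7·tan 15.88° = 5.0362 m.
Total horizontal offset = 6.4799 m.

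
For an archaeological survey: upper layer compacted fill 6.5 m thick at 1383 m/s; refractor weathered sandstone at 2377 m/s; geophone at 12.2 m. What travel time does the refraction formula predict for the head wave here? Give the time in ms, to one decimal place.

θ_c = arcsin(V₁/V₂) = arcsin(1383/2377) = 35.58°, cos θ_c = 0.8133.
Intercept time tᵢ = 2h cos θ_c / V₁ = 2·6.5·0.8133/1383 = 0.00765 s.
t = x/V₂ + tᵢ = 12.2/2377 + 0.00765 = 0.01278 s.

12.8 ms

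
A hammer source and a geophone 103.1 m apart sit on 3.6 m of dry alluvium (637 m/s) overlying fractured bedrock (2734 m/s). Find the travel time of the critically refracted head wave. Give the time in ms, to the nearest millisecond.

t = x/V₂ + 2h·√(V₂²−V₁²)/(V₁V₂).
√(V₂²−V₁²) = √(2734²−637²) = 2658.8 m/s; delay term = 2·3.6·2658.8/(637·2734) = 0.01099 s.
t = 103.1/2734 + 0.01099 = 0.04870 s.

49 ms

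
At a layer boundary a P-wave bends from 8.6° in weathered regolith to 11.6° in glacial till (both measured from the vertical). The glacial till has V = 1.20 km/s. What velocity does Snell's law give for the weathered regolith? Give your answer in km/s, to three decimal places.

sin 8.6° = 0.1495; sin 11.6° = 0.2011.
V₁ = V₂·(sin θ₁/sin θ₂) = 1.20·(0.1495/0.2011) = 0.892 km/s.

0.892 km/s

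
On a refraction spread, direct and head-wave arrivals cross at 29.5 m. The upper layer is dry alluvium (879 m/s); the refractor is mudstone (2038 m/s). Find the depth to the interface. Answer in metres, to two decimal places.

x_cross = 2h·√((V₂+V₁)/(V₂−V₁)) → h = x_cross / (2·√((V₂+V₁)/(V₂−V₁))).
√((V₂+V₁)/(V₂−V₁)) = √((2038+879)/(2038−879)) = 1.5865.
h = 29.5 / (2·1.5865) = 9.30 m.

9.30 m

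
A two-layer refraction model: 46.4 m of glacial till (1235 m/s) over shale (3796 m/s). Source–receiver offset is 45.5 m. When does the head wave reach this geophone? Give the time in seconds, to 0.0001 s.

0.0830 s

θ_c = arcsin(V₁/V₂) = arcsin(1235/3796) = 18.99°, cos θ_c = 0.9456.
Intercept time tᵢ = 2h cos θ_c / V₁ = 2·46.4·0.9456/1235 = 0.07105 s.
t = x/V₂ + tᵢ = 45.5/3796 + 0.07105 = 0.08304 s.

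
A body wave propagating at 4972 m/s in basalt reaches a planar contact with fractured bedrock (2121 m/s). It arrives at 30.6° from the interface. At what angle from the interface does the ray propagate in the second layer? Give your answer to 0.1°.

Angle from the normal: 90° − 30.6° = 59.4°.
sin θ₁/V₁ = sin θ₂/V₂ ⇒ sin θ₂ = 2121·sin 59.4°/4972 = 2121·0.8607/4972 = 0.3672.
θ₂ = arcsin 0.3672 = 21.54° from the normal.
From the interface: 90° − 21.54° = 68.46°.

68.5°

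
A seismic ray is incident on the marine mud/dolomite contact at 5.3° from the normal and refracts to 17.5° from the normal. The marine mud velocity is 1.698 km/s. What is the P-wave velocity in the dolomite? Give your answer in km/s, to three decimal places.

sin 5.3° = 0.0924; sin 17.5° = 0.3007.
V₂ = V₁·(sin θ₂/sin θ₁) = 1.698·(0.3007/0.0924) = 5.528 km/s.

5.528 km/s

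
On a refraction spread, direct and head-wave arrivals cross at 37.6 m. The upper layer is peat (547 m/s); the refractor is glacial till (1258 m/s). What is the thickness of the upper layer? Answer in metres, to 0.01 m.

11.80 m

x_cross = 2h·√((V₂+V₁)/(V₂−V₁)) → h = x_cross / (2·√((V₂+V₁)/(V₂−V₁))).
√((V₂+V₁)/(V₂−V₁)) = √((1258+547)/(1258−547)) = 1.5933.
h = 37.6 / (2·1.5933) = 11.80 m.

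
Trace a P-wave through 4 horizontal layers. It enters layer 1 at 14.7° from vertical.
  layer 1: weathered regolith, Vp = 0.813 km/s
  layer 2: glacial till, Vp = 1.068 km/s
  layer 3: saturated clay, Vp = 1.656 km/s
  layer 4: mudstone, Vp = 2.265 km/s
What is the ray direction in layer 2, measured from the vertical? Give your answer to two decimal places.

19.47°

Ray parameter p = sin 14.7° / 0.813 = 3.1213e-01 s/km.
sin θ_2 = p·V_2 = 3.1213e-01 × 1.068 = 0.3333.
θ_2 = arcsin 0.3333 = 19.47°.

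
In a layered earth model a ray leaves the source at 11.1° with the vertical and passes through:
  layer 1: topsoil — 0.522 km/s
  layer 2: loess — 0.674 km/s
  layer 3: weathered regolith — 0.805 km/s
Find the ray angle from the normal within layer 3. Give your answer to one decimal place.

17.3°

Snell's law across each interface conserves sin θ / V, so sin θ_3 = V_3·sin θ₁/V₁.
sin θ_3 = 0.805 × sin 11.1° / 0.522 = 0.2969.
θ_3 = arcsin 0.2969 = 17.27°.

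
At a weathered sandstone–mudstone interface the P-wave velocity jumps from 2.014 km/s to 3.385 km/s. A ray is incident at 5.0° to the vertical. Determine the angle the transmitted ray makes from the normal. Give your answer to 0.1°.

sin θ₁/V₁ = sin θ₂/V₂ ⇒ sin θ₂ = 3.385·sin 5.0°/2.014 = 3.385·0.0872/2.014 = 0.1465.
θ₂ = sin⁻¹(0.1465) = 8.42° (from vertical).

8.4°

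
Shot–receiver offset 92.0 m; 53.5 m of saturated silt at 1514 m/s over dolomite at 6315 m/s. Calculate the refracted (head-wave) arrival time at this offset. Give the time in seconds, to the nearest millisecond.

θ_c = arcsin(V₁/V₂) = arcsin(1514/6315) = 13.87°, cos θ_c = 0.9708.
Intercept time tᵢ = 2h cos θ_c / V₁ = 2·53.5·0.9708/1514 = 0.06861 s.
t = x/V₂ + tᵢ = 92.0/6315 + 0.06861 = 0.08318 s.

0.083 s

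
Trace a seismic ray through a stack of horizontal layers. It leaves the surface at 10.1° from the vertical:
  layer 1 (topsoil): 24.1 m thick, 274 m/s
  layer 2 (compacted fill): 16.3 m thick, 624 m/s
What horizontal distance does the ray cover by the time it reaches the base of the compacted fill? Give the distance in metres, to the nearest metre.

11 m

Ray parameter p = sin 10.1° / 274 m/s = 6.4002e-04 s/m.
Layer 1: θ = 10.10°; offset = 24.1·tan 10.10° = 4.293 m.
Layer 2: sin θ = p·624 = 0.3994 → θ = 23.54°; offset = 16.3·tan 23.54° = 7.101 m.
Σ offsets = 11.394 m.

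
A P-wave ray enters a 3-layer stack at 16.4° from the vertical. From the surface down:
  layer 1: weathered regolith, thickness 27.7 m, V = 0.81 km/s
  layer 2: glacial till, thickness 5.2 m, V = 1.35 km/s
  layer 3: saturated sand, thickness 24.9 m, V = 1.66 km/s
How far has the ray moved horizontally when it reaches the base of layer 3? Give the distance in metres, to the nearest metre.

29 m

p = sin θ₁/V₁ = sin 16.4°/0.81 = 3.4857e-01 s/km is conserved through the stack.
Layer 1: θ = 16.40°; offset = 27.7·tan 16.40° = 8.153 m.
Layer 2: sin θ = p·1.35 = 0.4706 → θ = 28.07°; offset = 5.2·tan 28.07° = 2.773 m.
Layer 3: sin θ = p·1.66 = 0.5786 → θ = 35.35°; offset = 24.9·tan 35.35° = 17.665 m.
Summing the layer offsets gives 28.591 m.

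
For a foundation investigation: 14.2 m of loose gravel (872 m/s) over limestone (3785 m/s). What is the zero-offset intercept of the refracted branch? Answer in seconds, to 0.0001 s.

tᵢ = 2h·√(V₂²−V₁²)/(V₁V₂).
√(V₂²−V₁²) = √(3785²−872²) = 3683.2 m/s.
tᵢ = 2·14.2·3683.2/(872·3785) = 0.03169 s.

0.0317 s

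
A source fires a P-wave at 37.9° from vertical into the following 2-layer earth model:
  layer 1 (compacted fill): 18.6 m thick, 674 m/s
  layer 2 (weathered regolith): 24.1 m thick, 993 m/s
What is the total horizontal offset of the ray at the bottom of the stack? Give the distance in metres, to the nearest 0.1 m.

Apply Snell's law at each interface; in layer i the horizontal offset is hᵢ·tan θᵢ.
Layer 1: θ = 37.90°; offset = 18.6·tan 37.90° = 14.480 m.
Layer 2: sin θ = 993·sin 37.9°/674 = 0.9050, θ = 64.83°; offset = 24.1·tan 64.83° = 51.276 m.
Total horizontal offset = 65.756 m.

65.8 m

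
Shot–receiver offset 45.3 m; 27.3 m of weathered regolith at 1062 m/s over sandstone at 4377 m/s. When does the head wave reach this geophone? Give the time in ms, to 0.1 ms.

60.2 ms

t = x/V₂ + 2h·√(V₂²−V₁²)/(V₁V₂).
√(V₂²−V₁²) = √(4377²−1062²) = 4246.2 m/s; delay term = 2·27.3·4246.2/(1062·4377) = 0.04988 s.
t = 45.3/4377 + 0.04988 = 0.06023 s.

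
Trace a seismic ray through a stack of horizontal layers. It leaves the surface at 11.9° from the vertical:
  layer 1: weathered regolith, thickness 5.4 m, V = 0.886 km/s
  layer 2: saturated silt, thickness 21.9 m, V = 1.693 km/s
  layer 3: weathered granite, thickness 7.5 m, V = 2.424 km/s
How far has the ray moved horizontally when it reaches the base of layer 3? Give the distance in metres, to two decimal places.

Ray parameter p = sin 11.9° / 0.886 km/s = 2.3274e-01 s/km.
Layer 1: θ = 11.90°; offset = 5.4·tan 11.90° = 1.1380 m.
Layer 2: sin θ = p·1.693 = 0.3940 → θ = 23.21°; offset = 21.9·tan 23.21° = 9.3886 m.
Layer 3: sin θ = p·2.424 = 0.5642 → θ = 34.34°; offset = 7.5·tan 34.34° = 5.1245 m.
Σ offsets = 15.6511 m.

15.65 m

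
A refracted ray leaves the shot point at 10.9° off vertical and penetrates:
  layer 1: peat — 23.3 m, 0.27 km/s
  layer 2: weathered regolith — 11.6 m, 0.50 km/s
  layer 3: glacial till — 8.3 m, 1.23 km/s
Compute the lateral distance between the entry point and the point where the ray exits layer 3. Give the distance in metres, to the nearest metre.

23 m

Apply Snell's law at each interface; in layer i the horizontal offset is hᵢ·tan θᵢ.
Layer 1: θ = 10.90°; offset = 23.3·tan 10.90° = 4.487 m.
Layer 2: sin θ = 0.50·sin 10.9°/0.27 = 0.3502, θ = 20.50°; offset = 11.6·tan 20.50° = 4.337 m.
Layer 3: sin θ = 1.23·sin 10.9°/0.27 = 0.8614, θ = 59.48°; offset = 8.3·tan 59.48° = 14.078 m.
Total horizontal offset = 22.902 m.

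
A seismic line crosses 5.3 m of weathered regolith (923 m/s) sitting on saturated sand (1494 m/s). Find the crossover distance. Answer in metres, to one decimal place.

21.8 m

x_cross = 2h·√((V₂+V₁)/(V₂−V₁)).
(V₂+V₁)/(V₂−V₁) = (1494+923)/(1494−923) = 4.2329; √ = 2.0574.
x_cross = 2·5.3·2.0574 = 21.81 m.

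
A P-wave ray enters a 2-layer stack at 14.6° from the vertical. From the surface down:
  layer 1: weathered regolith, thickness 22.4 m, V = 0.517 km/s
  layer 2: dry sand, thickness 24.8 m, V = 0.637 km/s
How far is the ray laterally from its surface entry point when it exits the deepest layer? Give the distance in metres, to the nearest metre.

Apply Snell's law at each interface; in layer i the horizontal offset is hᵢ·tan θᵢ.
Layer 1: θ = 14.60°; offset = 22.4·tan 14.60° = 5.835 m.
Layer 2: sin θ = 0.637·sin 14.6°/0.517 = 0.3106, θ = 18.09°; offset = 24.8·tan 18.09° = 8.103 m.
Total horizontal offset = 13.938 m.

14 m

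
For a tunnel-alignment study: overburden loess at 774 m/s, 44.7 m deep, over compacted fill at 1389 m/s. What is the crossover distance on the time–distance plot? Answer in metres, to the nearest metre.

θ_c = arcsin(774/1389) = 33.86°, so cos θ_c = 0.8304 and tᵢ = 2h cos θ_c/V₁ = 0.0959 s.
At crossover x/V₁ = x/V₂ + tᵢ ⇒ x = tᵢ/(1/V₁ − 1/V₂) = 0.09591/(1.2920e-03 − 7.1994e-04) = 167.66 m.

168 m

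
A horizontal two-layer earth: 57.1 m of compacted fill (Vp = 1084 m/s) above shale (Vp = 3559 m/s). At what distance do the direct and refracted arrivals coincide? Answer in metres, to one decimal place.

156.4 m

x_cross = 2h·√((V₂+V₁)/(V₂−V₁)).
(V₂+V₁)/(V₂−V₁) = (3559+1084)/(3559−1084) = 1.8760; √ = 1.3697.
x_cross = 2·57.1·1.3697 = 156.41 m.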